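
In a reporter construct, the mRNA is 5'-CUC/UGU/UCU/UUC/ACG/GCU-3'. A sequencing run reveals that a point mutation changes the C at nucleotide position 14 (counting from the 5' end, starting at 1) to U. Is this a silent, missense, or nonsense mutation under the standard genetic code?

missense

Position 14 falls in codon 5: ACG → Thr.
After the substitution the codon is AUG → Met.
Thr ≠ Met, so this is a missense mutation.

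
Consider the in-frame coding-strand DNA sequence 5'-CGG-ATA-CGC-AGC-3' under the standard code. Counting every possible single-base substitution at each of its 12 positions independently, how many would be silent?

10

Codon 1 (CGG, Arg): 4 synonymous substitutions.
Codon 2 (ATA, Ile): 2 synonymous substitutions.
Codon 3 (CGC, Arg): 3 synonymous substitutions.
Codon 4 (AGC, Ser): 1 synonymous substitution.
Total: 4 + 2 + 3 + 1 = 10.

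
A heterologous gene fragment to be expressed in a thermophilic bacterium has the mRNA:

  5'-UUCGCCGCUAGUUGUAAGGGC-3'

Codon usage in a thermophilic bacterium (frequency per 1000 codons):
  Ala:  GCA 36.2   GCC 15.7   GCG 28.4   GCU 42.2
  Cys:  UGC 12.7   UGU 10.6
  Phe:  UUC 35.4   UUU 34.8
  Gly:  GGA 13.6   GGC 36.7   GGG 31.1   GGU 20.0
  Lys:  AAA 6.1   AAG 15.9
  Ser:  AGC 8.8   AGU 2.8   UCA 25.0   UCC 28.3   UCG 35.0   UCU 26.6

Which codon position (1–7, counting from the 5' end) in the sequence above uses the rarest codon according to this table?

Codon 1 UUC (Phe): 35.4 per 1000.
Codon 2 GCC (Ala): 15.7 per 1000.
Codon 3 GCU (Ala): 42.2 per 1000.
Codon 4 AGU (Ser): 2.8 per 1000.
Codon 5 UGU (Cys): 10.6 per 1000.
Codon 6 AAG (Lys): 15.9 per 1000.
Codon 7 GGC (Gly): 36.7 per 1000.
Lowest frequency is 2.8 at codon 4.

4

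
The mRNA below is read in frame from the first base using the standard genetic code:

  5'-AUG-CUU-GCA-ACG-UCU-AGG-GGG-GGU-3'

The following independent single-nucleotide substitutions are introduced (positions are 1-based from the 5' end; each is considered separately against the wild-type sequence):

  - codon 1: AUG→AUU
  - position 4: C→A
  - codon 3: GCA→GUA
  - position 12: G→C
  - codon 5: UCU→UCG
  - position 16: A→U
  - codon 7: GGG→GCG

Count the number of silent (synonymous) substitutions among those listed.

2

Codon 1: AUG (Met) → AUU (Ile) — missense.
Codon 2: CUU (Leu) → AUU (Ile) — missense.
Codon 3: GCA (Ala) → GUA (Val) — missense.
Codon 4: ACG (Thr) → ACC (Thr) — synonymous.
Codon 5: UCU (Ser) → UCG (Ser) — synonymous.
Codon 6: AGG (Arg) → UGG (Trp) — missense.
Codon 7: GGG (Gly) → GCG (Ala) — missense.
Synonymous: 2 of 7.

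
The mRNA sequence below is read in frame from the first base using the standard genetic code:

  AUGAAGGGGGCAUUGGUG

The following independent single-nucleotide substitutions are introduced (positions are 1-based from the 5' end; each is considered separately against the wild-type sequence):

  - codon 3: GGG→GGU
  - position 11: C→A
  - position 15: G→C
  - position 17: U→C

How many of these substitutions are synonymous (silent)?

1

Codon 3: GGG (Gly) → GGU (Gly) — synonymous.
Codon 4: GCA (Ala) → GAA (Glu) — missense.
Codon 5: UUG (Leu) → UUC (Phe) — missense.
Codon 6: GUG (Val) → GCG (Ala) — missense.
Synonymous: 1 of 4.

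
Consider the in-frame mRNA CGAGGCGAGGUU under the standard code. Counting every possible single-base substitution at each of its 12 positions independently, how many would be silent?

Codon 1 (CGA, Arg): 4 synonymous substitutions.
Codon 2 (GGC, Gly): 3 synonymous substitutions.
Codon 3 (GAG, Glu): 1 synonymous substitution.
Codon 4 (GUU, Val): 3 synonymous substitutions.
Total: 4 + 3 + 1 + 3 = 11.

11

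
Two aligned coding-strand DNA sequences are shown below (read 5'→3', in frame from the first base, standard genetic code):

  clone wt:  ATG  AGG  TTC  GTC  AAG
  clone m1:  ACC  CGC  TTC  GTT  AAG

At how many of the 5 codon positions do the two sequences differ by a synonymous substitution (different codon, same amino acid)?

2

Codon 1: ATG Met / ACC Thr — nonsynonymous.
Codon 2: AGG Arg / CGC Arg — synonymous.
Codon 3: TTC Phe / TTC Phe — identical.
Codon 4: GTC Val / GTT Val — synonymous.
Codon 5: AAG Lys / AAG Lys — identical.
Synonymous differences: 2.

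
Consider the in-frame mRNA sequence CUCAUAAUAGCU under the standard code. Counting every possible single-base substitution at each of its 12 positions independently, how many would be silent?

10

Codon 1 (CUC, Leu): 3 synonymous substitutions.
Codon 2 (AUA, Ile): 2 synonymous substitutions.
Codon 3 (AUA, Ile): 2 synonymous substitutions.
Codon 4 (GCU, Ala): 3 synonymous substitutions.
Total: 3 + 2 + 2 + 3 = 10.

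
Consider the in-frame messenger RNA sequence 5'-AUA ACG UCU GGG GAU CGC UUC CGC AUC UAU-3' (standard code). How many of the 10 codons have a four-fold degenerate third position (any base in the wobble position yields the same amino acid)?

Codon 1 AUA (Ile): third position 3-fold.
Codon 2 ACG (Thr): third position 4-fold.
Codon 3 UCU (Ser): third position 4-fold.
Codon 4 GGG (Gly): third position 4-fold.
Codon 5 GAU (Asp): third position 2-fold.
Codon 6 CGC (Arg): third position 4-fold.
Codon 7 UUC (Phe): third position 2-fold.
Codon 8 CGC (Arg): third position 4-fold.
Codon 9 AUC (Ile): third position 3-fold.
Codon 10 UAU (Tyr): third position 2-fold.
Four-fold degenerate third positions: 5.

5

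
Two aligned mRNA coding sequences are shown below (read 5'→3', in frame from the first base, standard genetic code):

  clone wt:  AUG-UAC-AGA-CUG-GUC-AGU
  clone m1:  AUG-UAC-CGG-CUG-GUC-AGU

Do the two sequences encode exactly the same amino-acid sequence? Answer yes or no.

Codon 1: AUG Met / AUG Met — identical.
Codon 2: UAC Tyr / UAC Tyr — identical.
Codon 3: AGA Arg / CGG Arg — synonymous.
Codon 4: CUG Leu / CUG Leu — identical.
Codon 5: GUC Val / GUC Val — identical.
Codon 6: AGU Ser / AGU Ser — identical.
Nonsynonymous differences: 0 → same protein.

yes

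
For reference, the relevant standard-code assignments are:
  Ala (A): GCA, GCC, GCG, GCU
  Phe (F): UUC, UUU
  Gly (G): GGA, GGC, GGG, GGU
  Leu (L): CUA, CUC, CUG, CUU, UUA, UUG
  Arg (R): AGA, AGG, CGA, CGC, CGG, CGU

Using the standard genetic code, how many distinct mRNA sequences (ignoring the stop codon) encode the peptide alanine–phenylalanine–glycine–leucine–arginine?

1152

Ala: 4 codons.
Phe: 2 codons.
Gly: 4 codons.
Leu: 6 codons.
Arg: 6 codons.
4 × 2 × 4 × 6 × 6 = 1152.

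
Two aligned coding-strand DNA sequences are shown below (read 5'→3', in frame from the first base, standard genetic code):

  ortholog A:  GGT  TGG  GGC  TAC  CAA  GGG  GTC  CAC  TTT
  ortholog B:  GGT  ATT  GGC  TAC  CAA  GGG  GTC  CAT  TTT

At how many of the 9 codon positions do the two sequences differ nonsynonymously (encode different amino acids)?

Codon 1: GGT Gly / GGT Gly — identical.
Codon 2: TGG Trp / ATT Ile — nonsynonymous.
Codon 3: GGC Gly / GGC Gly — identical.
Codon 4: TAC Tyr / TAC Tyr — identical.
Codon 5: CAA Gln / CAA Gln — identical.
Codon 6: GGG Gly / GGG Gly — identical.
Codon 7: GTC Val / GTC Val — identical.
Codon 8: CAC His / CAT His — synonymous.
Codon 9: TTT Phe / TTT Phe — identical.
Nonsynonymous differences: 1.

1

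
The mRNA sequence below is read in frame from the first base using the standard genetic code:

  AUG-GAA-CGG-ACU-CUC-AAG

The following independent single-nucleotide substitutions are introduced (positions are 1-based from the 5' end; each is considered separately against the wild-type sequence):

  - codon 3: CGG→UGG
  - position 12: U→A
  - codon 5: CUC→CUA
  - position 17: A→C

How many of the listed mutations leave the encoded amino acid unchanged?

Codon 3: CGG (Arg) → UGG (Trp) — missense.
Codon 4: ACU (Thr) → ACA (Thr) — synonymous.
Codon 5: CUC (Leu) → CUA (Leu) — synonymous.
Codon 6: AAG (Lys) → ACG (Thr) — missense.
Synonymous: 2 of 4.

2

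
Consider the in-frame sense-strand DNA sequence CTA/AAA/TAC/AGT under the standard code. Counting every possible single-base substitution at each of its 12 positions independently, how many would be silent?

Codon 1 (CTA, Leu): 4 synonymous substitutions.
Codon 2 (AAA, Lys): 1 synonymous substitution.
Codon 3 (TAC, Tyr): 1 synonymous substitution.
Codon 4 (AGT, Ser): 1 synonymous substitution.
Total: 4 + 1 + 1 + 1 = 7.

7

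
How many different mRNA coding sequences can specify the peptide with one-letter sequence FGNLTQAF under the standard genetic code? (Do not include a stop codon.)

6144

Phe: 2 codons.
Gly: 4 codons.
Asn: 2 codons.
Leu: 6 codons.
Thr: 4 codons.
Gln: 2 codons.
Ala: 4 codons.
Phe: 2 codons.
2 × 4 × 2 × 6 × 4 × 2 × 4 × 2 = 6144.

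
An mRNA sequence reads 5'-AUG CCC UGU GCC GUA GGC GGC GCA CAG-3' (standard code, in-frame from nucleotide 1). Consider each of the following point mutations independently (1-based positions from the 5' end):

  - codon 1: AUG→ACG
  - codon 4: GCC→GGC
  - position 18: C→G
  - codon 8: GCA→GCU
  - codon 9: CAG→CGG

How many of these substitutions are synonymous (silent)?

Codon 1: AUG (Met) → ACG (Thr) — missense.
Codon 4: GCC (Ala) → GGC (Gly) — missense.
Codon 6: GGC (Gly) → GGG (Gly) — synonymous.
Codon 8: GCA (Ala) → GCU (Ala) — synonymous.
Codon 9: CAG (Gln) → CGG (Arg) — missense.
Synonymous: 2 of 5.

2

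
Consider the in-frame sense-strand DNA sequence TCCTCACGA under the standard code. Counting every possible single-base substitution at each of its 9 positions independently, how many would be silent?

10

Codon 1 (TCC, Ser): 3 synonymous substitutions.
Codon 2 (TCA, Ser): 3 synonymous substitutions.
Codon 3 (CGA, Arg): 4 synonymous substitutions.
Total: 3 + 3 + 4 = 10.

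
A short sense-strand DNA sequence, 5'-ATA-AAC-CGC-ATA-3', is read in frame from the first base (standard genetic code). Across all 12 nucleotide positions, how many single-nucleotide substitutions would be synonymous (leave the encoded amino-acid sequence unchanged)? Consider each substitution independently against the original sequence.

8

Codon 1 (ATA, Ile): 2 synonymous substitutions.
Codon 2 (AAC, Asn): 1 synonymous substitution.
Codon 3 (CGC, Arg): 3 synonymous substitutions.
Codon 4 (ATA, Ile): 2 synonymous substitutions.
Total: 2 + 1 + 3 + 2 = 8.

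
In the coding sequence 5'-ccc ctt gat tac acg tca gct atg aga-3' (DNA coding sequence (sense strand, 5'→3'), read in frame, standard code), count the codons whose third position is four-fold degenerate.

Codon 1 CCC (Pro): third position 4-fold.
Codon 2 CTT (Leu): third position 4-fold.
Codon 3 GAT (Asp): third position 2-fold.
Codon 4 TAC (Tyr): third position 2-fold.
Codon 5 ACG (Thr): third position 4-fold.
Codon 6 TCA (Ser): third position 4-fold.
Codon 7 GCT (Ala): third position 4-fold.
Codon 8 ATG (Met): third position 1-fold.
Codon 9 AGA (Arg): third position 2-fold.
Four-fold degenerate third positions: 5.

5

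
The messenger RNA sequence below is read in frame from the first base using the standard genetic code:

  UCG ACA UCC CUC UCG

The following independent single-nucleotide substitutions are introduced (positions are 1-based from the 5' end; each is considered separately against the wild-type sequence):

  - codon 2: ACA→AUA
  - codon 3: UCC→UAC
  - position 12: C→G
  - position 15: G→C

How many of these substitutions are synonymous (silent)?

2

Codon 2: ACA (Thr) → AUA (Ile) — missense.
Codon 3: UCC (Ser) → UAC (Tyr) — missense.
Codon 4: CUC (Leu) → CUG (Leu) — synonymous.
Codon 5: UCG (Ser) → UCC (Ser) — synonymous.
Synonymous: 2 of 4.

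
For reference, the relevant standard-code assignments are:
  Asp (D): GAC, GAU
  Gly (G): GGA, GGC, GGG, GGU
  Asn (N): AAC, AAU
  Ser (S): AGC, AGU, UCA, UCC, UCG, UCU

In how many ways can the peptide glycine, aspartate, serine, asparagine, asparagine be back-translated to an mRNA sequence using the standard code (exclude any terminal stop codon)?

Gly: 4 codons.
Asp: 2 codons.
Ser: 6 codons.
Asn: 2 codons.
Asn: 2 codons.
4 × 2 × 6 × 2 × 2 = 192.

192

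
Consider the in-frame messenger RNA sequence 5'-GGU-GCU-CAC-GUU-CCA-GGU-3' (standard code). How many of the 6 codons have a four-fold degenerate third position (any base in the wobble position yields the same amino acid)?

5

Codon 1 GGU (Gly): third position 4-fold.
Codon 2 GCU (Ala): third position 4-fold.
Codon 3 CAC (His): third position 2-fold.
Codon 4 GUU (Val): third position 4-fold.
Codon 5 CCA (Pro): third position 4-fold.
Codon 6 GGU (Gly): third position 4-fold.
Four-fold degenerate third positions: 5.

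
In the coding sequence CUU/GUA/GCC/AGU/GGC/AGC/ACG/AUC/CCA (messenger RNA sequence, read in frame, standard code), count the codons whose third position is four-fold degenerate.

Codon 1 CUU (Leu): third position 4-fold.
Codon 2 GUA (Val): third position 4-fold.
Codon 3 GCC (Ala): third position 4-fold.
Codon 4 AGU (Ser): third position 2-fold.
Codon 5 GGC (Gly): third position 4-fold.
Codon 6 AGC (Ser): third position 2-fold.
Codon 7 ACG (Thr): third position 4-fold.
Codon 8 AUC (Ile): third position 3-fold.
Codon 9 CCA (Pro): third position 4-fold.
Four-fold degenerate third positions: 6.

6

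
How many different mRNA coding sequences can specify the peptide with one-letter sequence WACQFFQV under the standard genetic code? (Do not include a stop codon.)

Trp: 1 codon.
Ala: 4 codons.
Cys: 2 codons.
Gln: 2 codons.
Phe: 2 codons.
Phe: 2 codons.
Gln: 2 codons.
Val: 4 codons.
1 × 4 × 2 × 2 × 2 × 2 × 2 × 4 = 512.

512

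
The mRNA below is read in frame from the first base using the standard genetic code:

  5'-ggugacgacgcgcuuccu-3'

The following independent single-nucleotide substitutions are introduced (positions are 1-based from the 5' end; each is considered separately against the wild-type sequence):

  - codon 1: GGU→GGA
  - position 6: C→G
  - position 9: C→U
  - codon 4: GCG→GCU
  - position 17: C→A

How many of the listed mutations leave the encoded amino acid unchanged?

Codon 1: GGU (Gly) → GGA (Gly) — synonymous.
Codon 2: GAC (Asp) → GAG (Glu) — missense.
Codon 3: GAC (Asp) → GAU (Asp) — synonymous.
Codon 4: GCG (Ala) → GCU (Ala) — synonymous.
Codon 6: CCU (Pro) → CAU (His) — missense.
Synonymous: 3 of 5.

3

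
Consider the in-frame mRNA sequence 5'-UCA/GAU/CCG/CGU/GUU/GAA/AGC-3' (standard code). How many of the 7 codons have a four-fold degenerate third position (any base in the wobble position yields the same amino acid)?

Codon 1 UCA (Ser): third position 4-fold.
Codon 2 GAU (Asp): third position 2-fold.
Codon 3 CCG (Pro): third position 4-fold.
Codon 4 CGU (Arg): third position 4-fold.
Codon 5 GUU (Val): third position 4-fold.
Codon 6 GAA (Glu): third position 2-fold.
Codon 7 AGC (Ser): third position 2-fold.
Four-fold degenerate third positions: 4.

4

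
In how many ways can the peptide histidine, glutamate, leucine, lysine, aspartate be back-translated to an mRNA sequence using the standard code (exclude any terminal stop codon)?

96

His: 2 codons.
Glu: 2 codons.
Leu: 6 codons.
Lys: 2 codons.
Asp: 2 codons.
2 × 2 × 6 × 2 × 2 = 96.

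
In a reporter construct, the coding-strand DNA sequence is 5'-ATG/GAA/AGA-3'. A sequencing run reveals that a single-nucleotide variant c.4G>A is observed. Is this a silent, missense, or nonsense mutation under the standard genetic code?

Position 4 falls in codon 2: GAA → Glu.
After the substitution the codon is AAA → Lys.
Glu ≠ Lys, so this is a missense mutation.

missense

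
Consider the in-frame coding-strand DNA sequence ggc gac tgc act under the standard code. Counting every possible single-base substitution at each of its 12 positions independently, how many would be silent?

Codon 1 (GGC, Gly): 3 synonymous substitutions.
Codon 2 (GAC, Asp): 1 synonymous substitution.
Codon 3 (TGC, Cys): 1 synonymous substitution.
Codon 4 (ACT, Thr): 3 synonymous substitutions.
Total: 3 + 1 + 1 + 3 = 8.

8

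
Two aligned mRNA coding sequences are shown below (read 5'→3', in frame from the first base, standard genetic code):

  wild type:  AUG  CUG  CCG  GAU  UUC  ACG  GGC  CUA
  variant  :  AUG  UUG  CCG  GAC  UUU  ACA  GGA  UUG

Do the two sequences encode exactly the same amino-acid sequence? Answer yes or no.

Codon 1: AUG Met / AUG Met — identical.
Codon 2: CUG Leu / UUG Leu — synonymous.
Codon 3: CCG Pro / CCG Pro — identical.
Codon 4: GAU Asp / GAC Asp — synonymous.
Codon 5: UUC Phe / UUU Phe — synonymous.
Codon 6: ACG Thr / ACA Thr — synonymous.
Codon 7: GGC Gly / GGA Gly — synonymous.
Codon 8: CUA Leu / UUG Leu — synonymous.
Nonsynonymous differences: 0 → same protein.

yes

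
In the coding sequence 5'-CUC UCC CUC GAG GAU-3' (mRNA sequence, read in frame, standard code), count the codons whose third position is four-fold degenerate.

Codon 1 CUC (Leu): third position 4-fold.
Codon 2 UCC (Ser): third position 4-fold.
Codon 3 CUC (Leu): third position 4-fold.
Codon 4 GAG (Glu): third position 2-fold.
Codon 5 GAU (Asp): third position 2-fold.
Four-fold degenerate third positions: 3.

3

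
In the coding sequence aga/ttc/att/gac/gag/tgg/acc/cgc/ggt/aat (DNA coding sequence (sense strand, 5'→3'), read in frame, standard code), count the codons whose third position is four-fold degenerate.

Codon 1 AGA (Arg): third position 2-fold.
Codon 2 TTC (Phe): third position 2-fold.
Codon 3 ATT (Ile): third position 3-fold.
Codon 4 GAC (Asp): third position 2-fold.
Codon 5 GAG (Glu): third position 2-fold.
Codon 6 TGG (Trp): third position 1-fold.
Codon 7 ACC (Thr): third position 4-fold.
Codon 8 CGC (Arg): third position 4-fold.
Codon 9 GGT (Gly): third position 4-fold.
Codon 10 AAT (Asn): third position 2-fold.
Four-fold degenerate third positions: 3.

3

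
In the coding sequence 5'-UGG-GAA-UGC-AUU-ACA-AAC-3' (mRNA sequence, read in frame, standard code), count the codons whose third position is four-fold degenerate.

1

Codon 1 UGG (Trp): third position 1-fold.
Codon 2 GAA (Glu): third position 2-fold.
Codon 3 UGC (Cys): third position 2-fold.
Codon 4 AUU (Ile): third position 3-fold.
Codon 5 ACA (Thr): third position 4-fold.
Codon 6 AAC (Asn): third position 2-fold.
Four-fold degenerate third positions: 1.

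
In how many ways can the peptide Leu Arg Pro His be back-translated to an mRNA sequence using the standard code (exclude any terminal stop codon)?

Leu: 6 codons.
Arg: 6 codons.
Pro: 4 codons.
His: 2 codons.
6 × 6 × 4 × 2 = 288.

288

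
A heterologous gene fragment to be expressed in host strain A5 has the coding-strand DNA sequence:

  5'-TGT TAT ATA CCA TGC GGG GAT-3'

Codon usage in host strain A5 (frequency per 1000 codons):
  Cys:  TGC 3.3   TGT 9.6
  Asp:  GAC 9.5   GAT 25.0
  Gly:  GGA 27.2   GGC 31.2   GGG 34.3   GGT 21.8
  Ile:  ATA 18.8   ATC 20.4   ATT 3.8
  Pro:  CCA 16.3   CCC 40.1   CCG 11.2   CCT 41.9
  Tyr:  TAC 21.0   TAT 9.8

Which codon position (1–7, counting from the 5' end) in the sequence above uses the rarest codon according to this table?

5

Codon 1 TGT (Cys): 9.6 per 1000.
Codon 2 TAT (Tyr): 9.8 per 1000.
Codon 3 ATA (Ile): 18.8 per 1000.
Codon 4 CCA (Pro): 16.3 per 1000.
Codon 5 TGC (Cys): 3.3 per 1000.
Codon 6 GGG (Gly): 34.3 per 1000.
Codon 7 GAT (Asp): 25.0 per 1000.
Lowest frequency is 3.3 at codon 5.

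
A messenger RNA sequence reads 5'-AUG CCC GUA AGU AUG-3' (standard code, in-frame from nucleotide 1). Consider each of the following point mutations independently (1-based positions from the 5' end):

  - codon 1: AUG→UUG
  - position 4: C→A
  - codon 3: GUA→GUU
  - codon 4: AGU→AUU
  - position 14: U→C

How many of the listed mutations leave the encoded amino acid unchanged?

1

Codon 1: AUG (Met) → UUG (Leu) — missense.
Codon 2: CCC (Pro) → ACC (Thr) — missense.
Codon 3: GUA (Val) → GUU (Val) — synonymous.
Codon 4: AGU (Ser) → AUU (Ile) — missense.
Codon 5: AUG (Met) → ACG (Thr) — missense.
Synonymous: 1 of 5.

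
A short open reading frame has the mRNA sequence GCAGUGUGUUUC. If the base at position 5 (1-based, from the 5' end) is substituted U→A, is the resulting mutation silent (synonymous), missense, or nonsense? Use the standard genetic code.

Position 5 falls in codon 2: GUG → Val.
After the substitution the codon is GAG → Glu.
Val ≠ Glu, so this is a missense mutation.

missense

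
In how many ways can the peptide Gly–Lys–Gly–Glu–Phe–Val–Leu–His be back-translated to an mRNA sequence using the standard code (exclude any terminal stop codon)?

Gly: 4 codons.
Lys: 2 codons.
Gly: 4 codons.
Glu: 2 codons.
Phe: 2 codons.
Val: 4 codons.
Leu: 6 codons.
His: 2 codons.
4 × 2 × 4 × 2 × 2 × 4 × 6 × 2 = 6144.

6144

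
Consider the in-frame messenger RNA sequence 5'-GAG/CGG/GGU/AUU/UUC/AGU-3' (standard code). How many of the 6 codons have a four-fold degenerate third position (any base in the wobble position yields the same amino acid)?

Codon 1 GAG (Glu): third position 2-fold.
Codon 2 CGG (Arg): third position 4-fold.
Codon 3 GGU (Gly): third position 4-fold.
Codon 4 AUU (Ile): third position 3-fold.
Codon 5 UUC (Phe): third position 2-fold.
Codon 6 AGU (Ser): third position 2-fold.
Four-fold degenerate third positions: 2.

2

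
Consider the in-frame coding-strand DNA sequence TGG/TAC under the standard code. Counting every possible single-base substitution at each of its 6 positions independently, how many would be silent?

1

Codon 1 (TGG, Trp): 0 synonymous substitutions.
Codon 2 (TAC, Tyr): 1 synonymous substitution.
Total: 0 + 1 = 1.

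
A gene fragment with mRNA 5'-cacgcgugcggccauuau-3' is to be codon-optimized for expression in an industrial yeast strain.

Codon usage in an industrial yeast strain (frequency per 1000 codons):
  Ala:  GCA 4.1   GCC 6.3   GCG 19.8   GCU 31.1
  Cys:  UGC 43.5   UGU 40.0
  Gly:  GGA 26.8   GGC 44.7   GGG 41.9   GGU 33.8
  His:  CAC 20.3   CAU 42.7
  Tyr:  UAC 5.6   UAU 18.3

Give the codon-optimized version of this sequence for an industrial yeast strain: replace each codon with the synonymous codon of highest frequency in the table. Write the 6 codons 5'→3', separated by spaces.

CAU GCU UGC GGC CAU UAU

Codon 1 (His): best is CAU at 42.7.
Codon 2 (Ala): best is GCU at 31.1.
Codon 3 (Cys): best is UGC at 43.5.
Codon 4 (Gly): best is GGC at 44.7.
Codon 5 (His): best is CAU at 42.7.
Codon 6 (Tyr): best is UAU at 18.3.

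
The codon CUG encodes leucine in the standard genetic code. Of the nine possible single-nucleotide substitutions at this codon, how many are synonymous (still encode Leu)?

4

Position 1: UUG → 1 synonymous.
Position 2: none → 0 synonymous.
Position 3: CUU, CUC, CUA → 3 synonymous.
Total: 1 + 0 + 3 = 4.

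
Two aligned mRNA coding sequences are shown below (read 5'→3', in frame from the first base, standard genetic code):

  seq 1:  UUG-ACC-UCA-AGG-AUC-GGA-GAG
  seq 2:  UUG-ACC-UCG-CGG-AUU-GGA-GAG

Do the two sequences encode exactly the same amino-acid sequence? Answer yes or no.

yes

Codon 1: UUG Leu / UUG Leu — identical.
Codon 2: ACC Thr / ACC Thr — identical.
Codon 3: UCA Ser / UCG Ser — synonymous.
Codon 4: AGG Arg / CGG Arg — synonymous.
Codon 5: AUC Ile / AUU Ile — synonymous.
Codon 6: GGA Gly / GGA Gly — identical.
Codon 7: GAG Glu / GAG Glu — identical.
Nonsynonymous differences: 0 → same protein.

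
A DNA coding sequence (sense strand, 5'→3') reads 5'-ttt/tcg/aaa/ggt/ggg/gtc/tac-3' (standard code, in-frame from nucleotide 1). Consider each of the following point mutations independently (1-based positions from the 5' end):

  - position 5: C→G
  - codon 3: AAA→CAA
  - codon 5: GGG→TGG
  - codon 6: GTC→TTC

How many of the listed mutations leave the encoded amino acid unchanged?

Codon 2: TCG (Ser) → TGG (Trp) — missense.
Codon 3: AAA (Lys) → CAA (Gln) — missense.
Codon 5: GGG (Gly) → TGG (Trp) — missense.
Codon 6: GTC (Val) → TTC (Phe) — missense.
Synonymous: 0 of 4.

0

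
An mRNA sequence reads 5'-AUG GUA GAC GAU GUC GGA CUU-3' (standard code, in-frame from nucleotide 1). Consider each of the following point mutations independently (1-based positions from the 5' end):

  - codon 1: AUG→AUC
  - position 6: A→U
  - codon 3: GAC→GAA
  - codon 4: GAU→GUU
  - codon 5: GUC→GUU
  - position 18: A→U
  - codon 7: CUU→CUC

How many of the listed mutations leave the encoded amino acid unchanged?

Codon 1: AUG (Met) → AUC (Ile) — missense.
Codon 2: GUA (Val) → GUU (Val) — synonymous.
Codon 3: GAC (Asp) → GAA (Glu) — missense.
Codon 4: GAU (Asp) → GUU (Val) — missense.
Codon 5: GUC (Val) → GUU (Val) — synonymous.
Codon 6: GGA (Gly) → GGU (Gly) — synonymous.
Codon 7: CUU (Leu) → CUC (Leu) — synonymous.
Synonymous: 4 of 7.

4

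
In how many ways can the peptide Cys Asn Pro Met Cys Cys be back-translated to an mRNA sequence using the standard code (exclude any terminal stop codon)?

Cys: 2 codons.
Asn: 2 codons.
Pro: 4 codons.
Met: 1 codon.
Cys: 2 codons.
Cys: 2 codons.
2 × 2 × 4 × 1 × 2 × 2 = 64.

64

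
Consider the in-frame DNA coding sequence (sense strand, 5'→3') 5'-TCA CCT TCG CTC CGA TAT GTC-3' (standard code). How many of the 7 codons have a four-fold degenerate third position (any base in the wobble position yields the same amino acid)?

Codon 1 TCA (Ser): third position 4-fold.
Codon 2 CCT (Pro): third position 4-fold.
Codon 3 TCG (Ser): third position 4-fold.
Codon 4 CTC (Leu): third position 4-fold.
Codon 5 CGA (Arg): third position 4-fold.
Codon 6 TAT (Tyr): third position 2-fold.
Codon 7 GTC (Val): third position 4-fold.
Four-fold degenerate third positions: 6.

6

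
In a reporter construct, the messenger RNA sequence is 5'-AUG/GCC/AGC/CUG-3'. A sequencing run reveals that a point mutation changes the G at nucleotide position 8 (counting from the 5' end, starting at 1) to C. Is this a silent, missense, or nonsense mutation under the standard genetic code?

Position 8 falls in codon 3: AGC → Ser.
After the substitution the codon is ACC → Thr.
Ser ≠ Thr, so this is a missense mutation.

missense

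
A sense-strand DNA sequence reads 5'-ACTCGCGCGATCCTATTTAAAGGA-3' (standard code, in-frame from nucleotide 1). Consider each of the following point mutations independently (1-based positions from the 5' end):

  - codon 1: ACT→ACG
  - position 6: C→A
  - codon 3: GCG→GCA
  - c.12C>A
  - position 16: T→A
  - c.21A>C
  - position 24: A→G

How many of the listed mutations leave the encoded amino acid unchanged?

Codon 1: ACT (Thr) → ACG (Thr) — synonymous.
Codon 2: CGC (Arg) → CGA (Arg) — synonymous.
Codon 3: GCG (Ala) → GCA (Ala) — synonymous.
Codon 4: ATC (Ile) → ATA (Ile) — synonymous.
Codon 6: TTT (Phe) → ATT (Ile) — missense.
Codon 7: AAA (Lys) → AAC (Asn) — missense.
Codon 8: GGA (Gly) → GGG (Gly) — synonymous.
Synonymous: 5 of 7.

5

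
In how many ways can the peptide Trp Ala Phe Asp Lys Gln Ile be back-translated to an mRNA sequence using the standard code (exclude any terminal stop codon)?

192

Trp: 1 codon.
Ala: 4 codons.
Phe: 2 codons.
Asp: 2 codons.
Lys: 2 codons.
Gln: 2 codons.
Ile: 3 codons.
1 × 4 × 2 × 2 × 2 × 2 × 3 = 192.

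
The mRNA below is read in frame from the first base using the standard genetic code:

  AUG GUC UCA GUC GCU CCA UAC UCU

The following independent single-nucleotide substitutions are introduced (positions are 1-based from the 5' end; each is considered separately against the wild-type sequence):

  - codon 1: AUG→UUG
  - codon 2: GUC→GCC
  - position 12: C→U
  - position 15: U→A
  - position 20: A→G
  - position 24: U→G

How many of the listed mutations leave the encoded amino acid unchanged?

Codon 1: AUG (Met) → UUG (Leu) — missense.
Codon 2: GUC (Val) → GCC (Ala) — missense.
Codon 4: GUC (Val) → GUU (Val) — synonymous.
Codon 5: GCU (Ala) → GCA (Ala) — synonymous.
Codon 7: UAC (Tyr) → UGC (Cys) — missense.
Codon 8: UCU (Ser) → UCG (Ser) — synonymous.
Synonymous: 3 of 6.

3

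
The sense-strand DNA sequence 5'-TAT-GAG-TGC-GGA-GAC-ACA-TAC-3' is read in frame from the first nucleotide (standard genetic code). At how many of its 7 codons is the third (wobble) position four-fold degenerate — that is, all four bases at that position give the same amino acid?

Codon 1 TAT (Tyr): third position 2-fold.
Codon 2 GAG (Glu): third position 2-fold.
Codon 3 TGC (Cys): third position 2-fold.
Codon 4 GGA (Gly): third position 4-fold.
Codon 5 GAC (Asp): third position 2-fold.
Codon 6 ACA (Thr): third position 4-fold.
Codon 7 TAC (Tyr): third position 2-fold.
Four-fold degenerate third positions: 2.

2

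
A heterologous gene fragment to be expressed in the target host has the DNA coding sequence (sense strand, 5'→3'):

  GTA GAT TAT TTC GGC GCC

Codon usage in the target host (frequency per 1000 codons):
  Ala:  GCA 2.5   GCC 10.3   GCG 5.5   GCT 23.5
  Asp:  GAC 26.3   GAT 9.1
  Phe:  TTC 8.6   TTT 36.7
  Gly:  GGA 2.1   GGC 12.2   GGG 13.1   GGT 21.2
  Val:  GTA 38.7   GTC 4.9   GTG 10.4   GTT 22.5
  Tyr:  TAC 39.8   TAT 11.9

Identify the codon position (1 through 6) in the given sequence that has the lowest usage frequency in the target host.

4

Codon 1 GTA (Val): 38.7 per 1000.
Codon 2 GAT (Asp): 9.1 per 1000.
Codon 3 TAT (Tyr): 11.9 per 1000.
Codon 4 TTC (Phe): 8.6 per 1000.
Codon 5 GGC (Gly): 12.2 per 1000.
Codon 6 GCC (Ala): 10.3 per 1000.
Lowest frequency is 8.6 at codon 4.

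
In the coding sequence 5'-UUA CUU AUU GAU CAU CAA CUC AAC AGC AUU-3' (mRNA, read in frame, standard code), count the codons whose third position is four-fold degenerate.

Codon 1 UUA (Leu): third position 2-fold.
Codon 2 CUU (Leu): third position 4-fold.
Codon 3 AUU (Ile): third position 3-fold.
Codon 4 GAU (Asp): third position 2-fold.
Codon 5 CAU (His): third position 2-fold.
Codon 6 CAA (Gln): third position 2-fold.
Codon 7 CUC (Leu): third position 4-fold.
Codon 8 AAC (Asn): third position 2-fold.
Codon 9 AGC (Ser): third position 2-fold.
Codon 10 AUU (Ile): third position 3-fold.
Four-fold degenerate third positions: 2.

2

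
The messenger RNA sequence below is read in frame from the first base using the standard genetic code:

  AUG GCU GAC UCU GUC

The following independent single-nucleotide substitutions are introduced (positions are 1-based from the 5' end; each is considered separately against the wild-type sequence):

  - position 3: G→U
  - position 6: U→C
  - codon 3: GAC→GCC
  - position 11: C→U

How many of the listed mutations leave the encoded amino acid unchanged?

1

Codon 1: AUG (Met) → AUU (Ile) — missense.
Codon 2: GCU (Ala) → GCC (Ala) — synonymous.
Codon 3: GAC (Asp) → GCC (Ala) — missense.
Codon 4: UCU (Ser) → UUU (Phe) — missense.
Synonymous: 1 of 4.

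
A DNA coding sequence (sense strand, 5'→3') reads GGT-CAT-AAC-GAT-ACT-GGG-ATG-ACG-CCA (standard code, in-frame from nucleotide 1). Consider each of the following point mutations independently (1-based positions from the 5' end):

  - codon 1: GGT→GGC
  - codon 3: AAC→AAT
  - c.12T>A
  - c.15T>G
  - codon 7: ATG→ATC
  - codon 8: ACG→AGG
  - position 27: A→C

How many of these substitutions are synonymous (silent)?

4

Codon 1: GGT (Gly) → GGC (Gly) — synonymous.
Codon 3: AAC (Asn) → AAT (Asn) — synonymous.
Codon 4: GAT (Asp) → GAA (Glu) — missense.
Codon 5: ACT (Thr) → ACG (Thr) — synonymous.
Codon 7: ATG (Met) → ATC (Ile) — missense.
Codon 8: ACG (Thr) → AGG (Arg) — missense.
Codon 9: CCA (Pro) → CCC (Pro) — synonymous.
Synonymous: 4 of 7.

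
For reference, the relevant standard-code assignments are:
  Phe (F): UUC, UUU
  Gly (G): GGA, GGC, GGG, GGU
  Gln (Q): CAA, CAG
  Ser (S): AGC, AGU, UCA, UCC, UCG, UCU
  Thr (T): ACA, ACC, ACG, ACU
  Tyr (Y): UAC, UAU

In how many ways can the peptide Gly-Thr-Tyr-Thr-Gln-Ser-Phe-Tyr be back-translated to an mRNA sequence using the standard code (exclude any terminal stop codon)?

Gly: 4 codons.
Thr: 4 codons.
Tyr: 2 codons.
Thr: 4 codons.
Gln: 2 codons.
Ser: 6 codons.
Phe: 2 codons.
Tyr: 2 codons.
4 × 4 × 2 × 4 × 2 × 6 × 2 × 2 = 6144.

6144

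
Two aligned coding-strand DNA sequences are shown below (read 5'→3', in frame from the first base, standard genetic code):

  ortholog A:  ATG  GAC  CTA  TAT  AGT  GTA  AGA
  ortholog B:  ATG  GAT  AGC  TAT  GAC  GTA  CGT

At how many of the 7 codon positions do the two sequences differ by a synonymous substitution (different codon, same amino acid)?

Codon 1: ATG Met / ATG Met — identical.
Codon 2: GAC Asp / GAT Asp — synonymous.
Codon 3: CTA Leu / AGC Ser — nonsynonymous.
Codon 4: TAT Tyr / TAT Tyr — identical.
Codon 5: AGT Ser / GAC Asp — nonsynonymous.
Codon 6: GTA Val / GTA Val — identical.
Codon 7: AGA Arg / CGT Arg — synonymous.
Synonymous differences: 2.

2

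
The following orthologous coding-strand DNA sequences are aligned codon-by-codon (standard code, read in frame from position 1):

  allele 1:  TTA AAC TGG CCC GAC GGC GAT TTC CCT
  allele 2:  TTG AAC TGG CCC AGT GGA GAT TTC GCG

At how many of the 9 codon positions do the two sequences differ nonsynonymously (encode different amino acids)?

Codon 1: TTA Leu / TTG Leu — synonymous.
Codon 2: AAC Asn / AAC Asn — identical.
Codon 3: TGG Trp / TGG Trp — identical.
Codon 4: CCC Pro / CCC Pro — identical.
Codon 5: GAC Asp / AGT Ser — nonsynonymous.
Codon 6: GGC Gly / GGA Gly — synonymous.
Codon 7: GAT Asp / GAT Asp — identical.
Codon 8: TTC Phe / TTC Phe — identical.
Codon 9: CCT Pro / GCG Ala — nonsynonymous.
Nonsynonymous differences: 2.

2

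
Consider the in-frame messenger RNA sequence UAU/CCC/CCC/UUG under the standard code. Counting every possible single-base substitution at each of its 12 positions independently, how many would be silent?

9

Codon 1 (UAU, Tyr): 1 synonymous substitution.
Codon 2 (CCC, Pro): 3 synonymous substitutions.
Codon 3 (CCC, Pro): 3 synonymous substitutions.
Codon 4 (UUG, Leu): 2 synonymous substitutions.
Total: 1 + 3 + 3 + 2 = 9.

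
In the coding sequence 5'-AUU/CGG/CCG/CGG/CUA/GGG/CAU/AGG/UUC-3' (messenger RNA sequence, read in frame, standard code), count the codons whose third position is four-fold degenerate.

5

Codon 1 AUU (Ile): third position 3-fold.
Codon 2 CGG (Arg): third position 4-fold.
Codon 3 CCG (Pro): third position 4-fold.
Codon 4 CGG (Arg): third position 4-fold.
Codon 5 CUA (Leu): third position 4-fold.
Codon 6 GGG (Gly): third position 4-fold.
Codon 7 CAU (His): third position 2-fold.
Codon 8 AGG (Arg): third position 2-fold.
Codon 9 UUC (Phe): third position 2-fold.
Four-fold degenerate third positions: 5.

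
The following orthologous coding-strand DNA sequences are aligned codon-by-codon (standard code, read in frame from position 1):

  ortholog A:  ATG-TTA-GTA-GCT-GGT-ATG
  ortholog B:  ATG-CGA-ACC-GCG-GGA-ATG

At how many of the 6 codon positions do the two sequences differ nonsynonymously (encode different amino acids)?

Codon 1: ATG Met / ATG Met — identical.
Codon 2: TTA Leu / CGA Arg — nonsynonymous.
Codon 3: GTA Val / ACC Thr — nonsynonymous.
Codon 4: GCT Ala / GCG Ala — synonymous.
Codon 5: GGT Gly / GGA Gly — synonymous.
Codon 6: ATG Met / ATG Met — identical.
Nonsynonymous differences: 2.

2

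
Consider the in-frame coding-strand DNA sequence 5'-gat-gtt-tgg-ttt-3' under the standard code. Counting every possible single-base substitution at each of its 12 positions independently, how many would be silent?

5

Codon 1 (GAT, Asp): 1 synonymous substitution.
Codon 2 (GTT, Val): 3 synonymous substitutions.
Codon 3 (TGG, Trp): 0 synonymous substitutions.
Codon 4 (TTT, Phe): 1 synonymous substitution.
Total: 1 + 3 + 0 + 1 = 5.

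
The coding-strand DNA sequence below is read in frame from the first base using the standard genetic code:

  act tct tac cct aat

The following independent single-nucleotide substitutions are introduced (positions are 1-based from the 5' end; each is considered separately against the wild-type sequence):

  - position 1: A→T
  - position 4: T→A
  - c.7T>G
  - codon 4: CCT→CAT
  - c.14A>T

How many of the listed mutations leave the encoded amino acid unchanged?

0

Codon 1: ACT (Thr) → TCT (Ser) — missense.
Codon 2: TCT (Ser) → ACT (Thr) — missense.
Codon 3: TAC (Tyr) → GAC (Asp) — missense.
Codon 4: CCT (Pro) → CAT (His) — missense.
Codon 5: AAT (Asn) → ATT (Ile) — missense.
Synonymous: 0 of 5.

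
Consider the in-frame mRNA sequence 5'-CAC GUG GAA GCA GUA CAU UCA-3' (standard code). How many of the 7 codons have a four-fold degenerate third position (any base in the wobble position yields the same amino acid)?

Codon 1 CAC (His): third position 2-fold.
Codon 2 GUG (Val): third position 4-fold.
Codon 3 GAA (Glu): third position 2-fold.
Codon 4 GCA (Ala): third position 4-fold.
Codon 5 GUA (Val): third position 4-fold.
Codon 6 CAU (His): third position 2-fold.
Codon 7 UCA (Ser): third position 4-fold.
Four-fold degenerate third positions: 4.

4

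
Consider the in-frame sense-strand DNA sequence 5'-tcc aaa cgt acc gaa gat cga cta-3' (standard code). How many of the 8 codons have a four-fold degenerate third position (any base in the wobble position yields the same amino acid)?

Codon 1 TCC (Ser): third position 4-fold.
Codon 2 AAA (Lys): third position 2-fold.
Codon 3 CGT (Arg): third position 4-fold.
Codon 4 ACC (Thr): third position 4-fold.
Codon 5 GAA (Glu): third position 2-fold.
Codon 6 GAT (Asp): third position 2-fold.
Codon 7 CGA (Arg): third position 4-fold.
Codon 8 CTA (Leu): third position 4-fold.
Four-fold degenerate third positions: 5.

5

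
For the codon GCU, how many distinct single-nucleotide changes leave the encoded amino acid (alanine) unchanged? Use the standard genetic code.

Position 1: none → 0 synonymous.
Position 2: none → 0 synonymous.
Position 3: GCC, GCA, GCG → 3 synonymous.
Total: 0 + 0 + 3 = 3.

3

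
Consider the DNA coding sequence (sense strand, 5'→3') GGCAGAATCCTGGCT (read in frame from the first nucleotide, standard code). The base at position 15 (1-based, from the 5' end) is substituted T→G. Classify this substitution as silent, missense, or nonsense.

silent

Position 15 falls in codon 5: GCT → Ala.
After the substitution the codon is GCG → Ala.
Both encode Ala, so the change is synonymous.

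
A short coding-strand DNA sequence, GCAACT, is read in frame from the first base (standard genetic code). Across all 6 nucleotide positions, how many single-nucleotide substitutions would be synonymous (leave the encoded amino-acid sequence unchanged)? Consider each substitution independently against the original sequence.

Codon 1 (GCA, Ala): 3 synonymous substitutions.
Codon 2 (ACT, Thr): 3 synonymous substitutions.
Total: 3 + 3 = 6.

6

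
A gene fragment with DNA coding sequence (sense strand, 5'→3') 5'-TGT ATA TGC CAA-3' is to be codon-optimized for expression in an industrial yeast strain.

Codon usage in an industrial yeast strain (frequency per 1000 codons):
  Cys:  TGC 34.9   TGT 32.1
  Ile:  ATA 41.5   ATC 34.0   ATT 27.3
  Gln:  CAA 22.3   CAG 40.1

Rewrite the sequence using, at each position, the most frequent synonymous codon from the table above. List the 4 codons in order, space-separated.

Codon 1 (Cys): best is TGC at 34.9.
Codon 2 (Ile): best is ATA at 41.5.
Codon 3 (Cys): best is TGC at 34.9.
Codon 4 (Gln): best is CAG at 40.1.

TGC ATA TGC CAG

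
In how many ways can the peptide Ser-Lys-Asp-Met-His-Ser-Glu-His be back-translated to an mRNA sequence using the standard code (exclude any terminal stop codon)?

1152

Ser: 6 codons.
Lys: 2 codons.
Asp: 2 codons.
Met: 1 codon.
His: 2 codons.
Ser: 6 codons.
Glu: 2 codons.
His: 2 codons.
6 × 2 × 2 × 1 × 2 × 6 × 2 × 2 = 1152.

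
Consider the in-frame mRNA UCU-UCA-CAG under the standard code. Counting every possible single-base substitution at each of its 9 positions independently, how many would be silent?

Codon 1 (UCU, Ser): 3 synonymous substitutions.
Codon 2 (UCA, Ser): 3 synonymous substitutions.
Codon 3 (CAG, Gln): 1 synonymous substitution.
Total: 3 + 3 + 1 = 7.

7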